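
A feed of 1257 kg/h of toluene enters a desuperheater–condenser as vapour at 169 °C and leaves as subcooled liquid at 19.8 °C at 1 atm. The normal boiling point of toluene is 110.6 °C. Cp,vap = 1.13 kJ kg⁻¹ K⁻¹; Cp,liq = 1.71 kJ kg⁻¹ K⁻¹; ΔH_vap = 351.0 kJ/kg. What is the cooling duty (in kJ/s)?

vapour 169→110.6 °C: -65.992 kJ/kg
condensation at 110.6 °C: -351 kJ/kg
liquid 110.6→19.8 °C: -155.27 kJ/kg
Δh = -65.992 + -351 + -155.27 = -572.26 kJ/kg
Q = ṁ·Δh = 1257 kg/h × -572.26 kJ/kg = -719330 kJ/h
|Q| = 199.81 kW

Q_c = 200 kJ/s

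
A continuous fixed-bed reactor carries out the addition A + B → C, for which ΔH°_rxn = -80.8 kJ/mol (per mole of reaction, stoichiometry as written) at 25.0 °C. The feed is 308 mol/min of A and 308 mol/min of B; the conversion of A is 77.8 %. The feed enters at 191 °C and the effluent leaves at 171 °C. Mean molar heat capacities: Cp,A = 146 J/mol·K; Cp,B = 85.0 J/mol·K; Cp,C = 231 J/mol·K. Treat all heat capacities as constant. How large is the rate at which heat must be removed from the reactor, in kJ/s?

Extent of reaction ξ = 0.778 × 308 = 239.62 mol/min
Reaction term: ξ·ΔH°_rxn = 239.62 × -80.8 = -19362 kJ/min
Sensible, feed 191→25 °C: -11811 kJ/min
Outlet flows (mol/min): A 68.376, B 68.376, C 239.62
Sensible, products 25→171 °C: 10388 kJ/min
Q = ΔH = -20785 kJ/min = -346.41 kW
Heat removed = 346.41 kJ/s

Q_out = 346 kJ/s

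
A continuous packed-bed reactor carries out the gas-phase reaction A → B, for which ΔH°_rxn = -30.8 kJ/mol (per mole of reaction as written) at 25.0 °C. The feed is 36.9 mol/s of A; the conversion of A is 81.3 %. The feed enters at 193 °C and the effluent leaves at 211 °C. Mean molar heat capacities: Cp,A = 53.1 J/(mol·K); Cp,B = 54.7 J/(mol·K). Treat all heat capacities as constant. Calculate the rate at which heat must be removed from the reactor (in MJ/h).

Extent of reaction ξ = 0.813 × 36.9 = 30 mol/s
Reaction term: ξ·ΔH°_rxn = 30 × -30.8 = -923.99 kJ/s
Sensible, feed 193→25 °C: -329.18 kJ/s
Outlet flows (mol/s): A 6.9003, B 30
Sensible, products 25→211 °C: 373.37 kJ/s
Q = ΔH = -879.79 kJ/s = -879.79 kW
Heat removed = 3167.3 MJ/h

Q_out = 3170 MJ/h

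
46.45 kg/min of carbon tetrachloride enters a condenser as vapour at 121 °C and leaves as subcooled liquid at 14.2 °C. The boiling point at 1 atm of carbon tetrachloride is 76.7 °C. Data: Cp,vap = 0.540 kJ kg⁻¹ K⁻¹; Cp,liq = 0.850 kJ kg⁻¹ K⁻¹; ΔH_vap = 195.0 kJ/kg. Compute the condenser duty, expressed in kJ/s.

Q_c = 211 kJ/s

vapour 121→76.7 °C: -23.922 kJ/kg
condensation at 76.7 °C: -195 kJ/kg
liquid 76.7→14.2 °C: -53.125 kJ/kg
Δh = -23.922 + -195 + -53.125 = -272.05 kJ/kg
Q = ṁ·Δh = 46.45 kg/min × -272.05 kJ/kg = -12637 kJ/min
|Q| = 210.61 kW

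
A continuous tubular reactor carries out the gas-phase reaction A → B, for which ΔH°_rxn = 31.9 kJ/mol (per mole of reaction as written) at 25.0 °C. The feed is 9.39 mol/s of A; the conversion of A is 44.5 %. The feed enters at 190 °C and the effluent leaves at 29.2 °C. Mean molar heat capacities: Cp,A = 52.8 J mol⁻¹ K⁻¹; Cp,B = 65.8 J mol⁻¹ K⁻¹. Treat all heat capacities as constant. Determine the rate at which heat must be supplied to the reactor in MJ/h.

Extent of reaction ξ = 0.445 × 9.39 = 4.1786 mol/s
Reaction term: ξ·ΔH°_rxn = 4.1786 × 31.9 = 133.3 kJ/s
Sensible, feed 190→25 °C: -81.806 kJ/s
Outlet flows (mol/s): A 5.2115, B 4.1786
Sensible, products 25→29.2 °C: 2.3105 kJ/s
Q = ΔH = 53.801 kJ/s = 53.801 kW
Heat supplied = 193.68 MJ/h

Q_in = 194 MJ/h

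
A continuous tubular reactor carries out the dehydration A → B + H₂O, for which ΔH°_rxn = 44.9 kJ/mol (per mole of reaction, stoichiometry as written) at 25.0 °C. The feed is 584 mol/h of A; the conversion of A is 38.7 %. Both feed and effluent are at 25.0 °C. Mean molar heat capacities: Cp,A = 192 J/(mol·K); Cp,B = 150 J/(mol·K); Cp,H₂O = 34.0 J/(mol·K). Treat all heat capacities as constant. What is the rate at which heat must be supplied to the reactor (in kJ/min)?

Q_in = 169 kJ/min

Extent of reaction ξ = 0.387 × 584 = 226.01 mol/h
Reaction term: ξ·ΔH°_rxn = 226.01 × 44.9 = 10148 kJ/h
Q = ΔH = 10148 kJ/h = 2.8188 kW
Heat supplied = 169.13 kJ/min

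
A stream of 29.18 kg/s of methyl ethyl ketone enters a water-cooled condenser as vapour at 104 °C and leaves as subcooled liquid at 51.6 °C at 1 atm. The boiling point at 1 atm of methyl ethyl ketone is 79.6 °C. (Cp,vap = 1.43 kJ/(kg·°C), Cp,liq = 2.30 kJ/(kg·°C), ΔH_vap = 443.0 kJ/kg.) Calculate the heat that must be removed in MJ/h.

vapour 104→79.6 °C: -34.892 kJ/kg
condensation at 79.6 °C: -443 kJ/kg
liquid 79.6→51.6 °C: -64.4 kJ/kg
Δh = -34.892 + -443 + -64.4 = -542.29 kJ/kg
Q = ṁ·Δh = 29.18 kg/s × -542.29 kJ/kg = -15824 kJ/s
|Q| = 15824 kW = 56967 MJ/h

Q_c = 57000 MJ/h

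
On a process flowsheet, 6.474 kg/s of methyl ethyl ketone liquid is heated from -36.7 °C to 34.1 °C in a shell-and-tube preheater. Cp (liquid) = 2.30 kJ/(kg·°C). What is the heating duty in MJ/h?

Q = ṁ·Cp·ΔT = 6.474 × 2.30 × (34.1 − -36.7) = 1054.2 kJ/s
Heating duty = 3795.2 MJ/h

Q = 3800 MJ/h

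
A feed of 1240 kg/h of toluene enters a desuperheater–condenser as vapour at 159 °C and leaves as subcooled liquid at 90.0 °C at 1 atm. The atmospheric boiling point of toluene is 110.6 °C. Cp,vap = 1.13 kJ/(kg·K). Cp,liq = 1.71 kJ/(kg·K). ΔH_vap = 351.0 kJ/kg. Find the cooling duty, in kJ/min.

Q_c = 9110 kJ/min

vapour 159→110.6 °C: -54.692 kJ/kg
condensation at 110.6 °C: -351 kJ/kg
liquid 110.6→90.0 °C: -35.226 kJ/kg
Δh = -54.692 + -351 + -35.226 = -440.92 kJ/kg
Q = ṁ·Δh = 1240 kg/h × -440.92 kJ/kg = -546740 kJ/h
|Q| = 151.87 kW = 9112.3 kJ/min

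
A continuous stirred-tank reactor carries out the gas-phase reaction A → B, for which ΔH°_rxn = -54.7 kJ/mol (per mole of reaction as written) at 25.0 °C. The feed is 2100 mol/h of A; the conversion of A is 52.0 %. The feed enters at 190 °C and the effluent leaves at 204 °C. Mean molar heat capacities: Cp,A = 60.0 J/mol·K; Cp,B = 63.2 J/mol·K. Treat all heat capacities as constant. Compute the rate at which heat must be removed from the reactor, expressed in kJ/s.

Q_out = 15.9 kJ/s

Extent of reaction ξ = 0.520 × 2100 = 1092 mol/h
Reaction term: ξ·ΔH°_rxn = 1092 × -54.7 = -59732 kJ/h
Sensible, feed 190→25 °C: -20790 kJ/h
Outlet flows (mol/h): A 1008, B 1092
Sensible, products 25→204 °C: 23179 kJ/h
Q = ΔH = -57343 kJ/h = -15.929 kW
Heat removed = 15.929 kJ/s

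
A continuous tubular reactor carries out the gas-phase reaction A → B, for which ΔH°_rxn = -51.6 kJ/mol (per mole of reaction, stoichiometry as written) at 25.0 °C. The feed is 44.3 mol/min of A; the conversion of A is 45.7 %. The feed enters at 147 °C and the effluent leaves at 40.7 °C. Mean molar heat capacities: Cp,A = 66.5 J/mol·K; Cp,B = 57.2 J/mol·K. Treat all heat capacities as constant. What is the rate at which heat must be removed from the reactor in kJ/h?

Q_out = 81600 kJ/h

Extent of reaction ξ = 0.457 × 44.3 = 20.245 mol/min
Reaction term: ξ·ΔH°_rxn = 20.245 × -51.6 = -1044.6 kJ/min
Sensible, feed 147→25 °C: -359.41 kJ/min
Outlet flows (mol/min): A 24.055, B 20.245
Sensible, products 25→40.7 °C: 43.295 kJ/min
Q = ΔH = -1360.8 kJ/min = -22.679 kW
Heat removed = 81645 kJ/h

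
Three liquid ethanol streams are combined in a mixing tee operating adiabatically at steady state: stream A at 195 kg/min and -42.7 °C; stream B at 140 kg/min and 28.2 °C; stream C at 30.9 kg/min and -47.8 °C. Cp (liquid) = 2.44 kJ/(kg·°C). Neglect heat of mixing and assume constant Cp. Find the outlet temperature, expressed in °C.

T_out = -16.0 °C

Energy balance with Q = 0: Σ ṁᵢCp,ᵢ(T_out − Tᵢ) = 0
T_out = Σ ṁᵢCp,ᵢTᵢ / Σ ṁᵢCp,ᵢ
      = -14287 / 892.8 = -16.003 °C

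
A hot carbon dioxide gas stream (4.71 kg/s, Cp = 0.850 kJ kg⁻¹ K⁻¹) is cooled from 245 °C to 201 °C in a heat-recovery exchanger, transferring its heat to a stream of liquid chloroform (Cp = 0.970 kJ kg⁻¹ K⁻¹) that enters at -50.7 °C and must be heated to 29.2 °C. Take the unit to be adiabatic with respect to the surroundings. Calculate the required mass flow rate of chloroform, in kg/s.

Heat released by hot stream: Q = 4.71 × 0.850 × (245 − 201) = 176.15 kJ/s
Energy balance on cold side (adiabatic exchanger): Q = ṁ_c·Cp_c·(T_c,out − T_c,in)
ṁ_c = 176.15 / [0.970 × (29.2 − -50.7)] = 2.2729 kg/s

ṁ_c = 2.27 kg/s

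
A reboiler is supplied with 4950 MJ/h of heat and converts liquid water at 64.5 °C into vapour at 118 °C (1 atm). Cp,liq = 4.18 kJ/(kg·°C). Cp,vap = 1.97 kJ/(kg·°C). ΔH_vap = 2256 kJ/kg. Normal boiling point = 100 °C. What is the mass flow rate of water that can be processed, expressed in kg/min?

ṁ = 33.8 kg/min

Δh = 4.18×(100−64.5) + 2256 + 1.97×(118−100) = 2439.8 kJ/kg
Q = 4950 MJ/h = 1375 kJ/s = 82500 kJ/min
ṁ = Q/Δh = 82500 / 2439.8 = 33.814 kg/min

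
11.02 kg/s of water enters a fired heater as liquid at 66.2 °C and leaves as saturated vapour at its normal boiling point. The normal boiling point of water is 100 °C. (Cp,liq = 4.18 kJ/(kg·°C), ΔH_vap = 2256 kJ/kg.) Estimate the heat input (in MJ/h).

Q = 95100 MJ/h

liquid 66.2→100 °C: 141.28 kJ/kg
vaporisation at 100 °C: 2256 kJ/kg
Δh = 141.28 + 2256 = 2397.3 kJ/kg
Q = ṁ·Δh = 11.02 kg/s × 2397.3 kJ/kg = 26418 kJ/s
|Q| = 26418 kW = 95105 MJ/h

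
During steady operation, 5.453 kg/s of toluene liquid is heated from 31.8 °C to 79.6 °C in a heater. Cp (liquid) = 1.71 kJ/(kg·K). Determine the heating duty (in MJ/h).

Q = 1600 MJ/h

Q = ṁ·Cp·ΔT = 5.453 × 1.71 × (79.6 − 31.8) = 445.72 kJ/s
Heating duty = 1604.6 MJ/h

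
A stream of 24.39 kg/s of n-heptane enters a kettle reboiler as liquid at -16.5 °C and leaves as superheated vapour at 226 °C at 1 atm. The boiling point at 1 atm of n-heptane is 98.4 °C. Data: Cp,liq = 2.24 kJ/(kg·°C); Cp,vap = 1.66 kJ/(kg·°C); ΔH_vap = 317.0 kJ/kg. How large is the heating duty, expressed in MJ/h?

liquid -16.5→98.4 °C: 257.38 kJ/kg
vaporisation at 98.4 °C: 317 kJ/kg
vapour 98.4→226 °C: 211.82 kJ/kg
Δh = 257.38 + 317 + 211.82 = 786.19 kJ/kg
Q = ṁ·Δh = 24.39 kg/s × 786.19 kJ/kg = 19175 kJ/s
|Q| = 19175 kW = 69031 MJ/h

Q = 69000 MJ/h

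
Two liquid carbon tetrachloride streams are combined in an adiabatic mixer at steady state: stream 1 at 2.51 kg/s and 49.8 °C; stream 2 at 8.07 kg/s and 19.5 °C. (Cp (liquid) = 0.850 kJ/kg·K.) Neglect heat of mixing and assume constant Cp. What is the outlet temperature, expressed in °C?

No heat crosses the boundary, so H_out = H_in.
T_out = Σ ṁᵢCp,ᵢTᵢ / Σ ṁᵢCp,ᵢ
      = 240.01 / 8.993 = 26.688 °C

T_out = 26.7 °C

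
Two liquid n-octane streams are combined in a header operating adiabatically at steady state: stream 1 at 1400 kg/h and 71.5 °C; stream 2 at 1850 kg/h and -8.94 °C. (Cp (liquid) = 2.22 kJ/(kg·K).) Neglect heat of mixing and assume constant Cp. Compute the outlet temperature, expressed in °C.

T_out = 25.7 °C

Adiabatic, steady state ⇒ Σ ṁᵢCp,ᵢ(T_out − Tᵢ) = 0
T_out = Σ ṁᵢCp,ᵢTᵢ / Σ ṁᵢCp,ᵢ
      = 185510 / 7215 = 25.711 °C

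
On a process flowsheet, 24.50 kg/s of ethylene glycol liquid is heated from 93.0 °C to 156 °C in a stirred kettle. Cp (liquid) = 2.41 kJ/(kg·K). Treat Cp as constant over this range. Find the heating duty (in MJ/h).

Q = 13400 MJ/h

Q = ṁ·Cp·ΔT = 24.50 × 2.41 × (156 − 93.0) = 3719.8 kJ/s
Heating duty = 13391 MJ/h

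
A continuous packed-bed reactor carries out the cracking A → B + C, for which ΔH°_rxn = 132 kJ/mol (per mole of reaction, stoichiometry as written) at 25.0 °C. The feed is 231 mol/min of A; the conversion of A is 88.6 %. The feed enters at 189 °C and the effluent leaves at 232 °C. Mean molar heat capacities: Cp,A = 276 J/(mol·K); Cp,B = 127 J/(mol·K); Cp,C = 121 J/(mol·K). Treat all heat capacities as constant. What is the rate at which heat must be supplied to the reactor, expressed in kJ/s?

Extent of reaction ξ = 0.886 × 231 = 204.67 mol/min
Reaction term: ξ·ΔH°_rxn = 204.67 × 132 = 27016 kJ/min
Sensible, feed 189→25 °C: -10456 kJ/min
Outlet flows (mol/min): A 26.334, B 204.67, C 204.67
Sensible, products 25→232 °C: 12011 kJ/min
Q = ΔH = 28571 kJ/min = 476.19 kW
Heat supplied = 476.19 kJ/s

Q_in = 476 kJ/s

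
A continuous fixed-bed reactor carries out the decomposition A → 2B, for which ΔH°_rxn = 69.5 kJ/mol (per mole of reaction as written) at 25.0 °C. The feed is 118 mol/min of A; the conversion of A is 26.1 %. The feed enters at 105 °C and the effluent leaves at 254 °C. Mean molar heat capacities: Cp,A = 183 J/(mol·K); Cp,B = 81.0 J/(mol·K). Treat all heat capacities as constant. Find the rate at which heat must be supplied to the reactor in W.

Extent of reaction ξ = 0.261 × 118 = 30.798 mol/min
Reaction term: ξ·ΔH°_rxn = 30.798 × 69.5 = 2140.5 kJ/min
Sensible, feed 105→25 °C: -1727.5 kJ/min
Outlet flows (mol/min): A 87.202, B 61.596
Sensible, products 25→254 °C: 4796.9 kJ/min
Q = ΔH = 5209.9 kJ/min = 86.831 kW
Heat supplied = 86831 W

Q_in = 86800 W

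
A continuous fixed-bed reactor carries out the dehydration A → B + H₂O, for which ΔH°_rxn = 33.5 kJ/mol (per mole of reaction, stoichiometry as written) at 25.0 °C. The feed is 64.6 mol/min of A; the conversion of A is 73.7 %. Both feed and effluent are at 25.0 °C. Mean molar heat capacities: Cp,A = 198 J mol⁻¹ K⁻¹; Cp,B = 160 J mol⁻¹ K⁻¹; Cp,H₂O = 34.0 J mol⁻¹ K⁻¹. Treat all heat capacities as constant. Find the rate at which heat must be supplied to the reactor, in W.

Q_in = 26600 W

Extent of reaction ξ = 0.737 × 64.6 = 47.61 mol/min
Reaction term: ξ·ΔH°_rxn = 47.61 × 33.5 = 1594.9 kJ/min
Q = ΔH = 1594.9 kJ/min = 26.582 kW
Heat supplied = 26582 W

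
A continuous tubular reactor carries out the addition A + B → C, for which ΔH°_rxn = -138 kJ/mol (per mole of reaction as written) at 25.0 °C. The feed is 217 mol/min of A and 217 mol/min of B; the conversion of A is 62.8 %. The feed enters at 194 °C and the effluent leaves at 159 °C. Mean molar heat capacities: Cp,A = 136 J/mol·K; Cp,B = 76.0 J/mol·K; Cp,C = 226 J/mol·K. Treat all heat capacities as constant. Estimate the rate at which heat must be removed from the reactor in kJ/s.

Q_out = 336 kJ/s

Extent of reaction ξ = 0.628 × 217 = 136.28 mol/min
Reaction term: ξ·ΔH°_rxn = 136.28 × -138 = -18806 kJ/min
Sensible, feed 194→25 °C: -7774.7 kJ/min
Outlet flows (mol/min): A 80.724, B 80.724, C 136.28
Sensible, products 25→159 °C: 6420.2 kJ/min
Q = ΔH = -20161 kJ/min = -336.01 kW
Heat removed = 336.01 kJ/s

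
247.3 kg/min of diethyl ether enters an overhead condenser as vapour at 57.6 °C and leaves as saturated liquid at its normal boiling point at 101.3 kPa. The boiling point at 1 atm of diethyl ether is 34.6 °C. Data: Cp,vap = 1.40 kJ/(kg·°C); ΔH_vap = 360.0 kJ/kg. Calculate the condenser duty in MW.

vapour 57.6→34.6 °C: -32.2 kJ/kg
condensation at 34.6 °C: -360 kJ/kg
Δh = -32.2 + -360 = -392.2 kJ/kg
Q = ṁ·Δh = 247.3 kg/min × -392.2 kJ/kg = -96991 kJ/min
|Q| = 1616.5 kW = 1.6165 MW

Q_c = 1.62 MW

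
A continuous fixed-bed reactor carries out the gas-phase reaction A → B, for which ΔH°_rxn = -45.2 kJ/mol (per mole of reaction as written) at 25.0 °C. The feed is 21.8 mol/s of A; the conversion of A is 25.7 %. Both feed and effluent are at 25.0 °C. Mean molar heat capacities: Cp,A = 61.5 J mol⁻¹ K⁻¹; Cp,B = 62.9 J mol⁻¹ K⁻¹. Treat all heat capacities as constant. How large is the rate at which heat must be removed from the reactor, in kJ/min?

Extent of reaction ξ = 0.257 × 21.8 = 5.6026 mol/s
Reaction term: ξ·ΔH°_rxn = 5.6026 × -45.2 = -253.24 kJ/s
Q = ΔH = -253.24 kJ/s = -253.24 kW
Heat removed = 15194 kJ/min

Q_out = 15200 kJ/min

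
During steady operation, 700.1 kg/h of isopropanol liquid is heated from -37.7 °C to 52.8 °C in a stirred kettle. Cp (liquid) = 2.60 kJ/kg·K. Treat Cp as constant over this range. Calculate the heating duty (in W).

Q = 45800 W

Q = ṁ·Cp·ΔT = 700.1 × 2.60 × (52.8 − -37.7) = 164730 kJ/h
Converting: 164730 / 3600 s = 45.759 kW
Heating duty = 45759 W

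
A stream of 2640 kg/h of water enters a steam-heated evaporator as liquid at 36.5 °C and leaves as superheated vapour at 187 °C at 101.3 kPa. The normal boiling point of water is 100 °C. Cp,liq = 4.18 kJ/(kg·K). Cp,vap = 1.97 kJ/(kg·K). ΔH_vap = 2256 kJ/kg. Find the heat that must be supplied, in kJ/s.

liquid 36.5→100 °C: 265.43 kJ/kg
vaporisation at 100 °C: 2256 kJ/kg
vapour 100→187 °C: 171.39 kJ/kg
Δh = 265.43 + 2256 + 171.39 = 2692.8 kJ/kg
Q = ṁ·Δh = 2640 kg/h × 2692.8 kJ/kg = 7.109e+06 kJ/h
|Q| = 1974.7 kW

Q = 1970 kJ/s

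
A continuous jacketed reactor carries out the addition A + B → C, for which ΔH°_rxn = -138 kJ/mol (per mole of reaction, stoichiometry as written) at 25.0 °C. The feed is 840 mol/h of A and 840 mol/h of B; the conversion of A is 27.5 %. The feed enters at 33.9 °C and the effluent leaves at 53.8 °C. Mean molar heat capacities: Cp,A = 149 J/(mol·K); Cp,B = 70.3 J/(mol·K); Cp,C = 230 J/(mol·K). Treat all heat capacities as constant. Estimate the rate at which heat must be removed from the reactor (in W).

Q_out = 7820 W

Extent of reaction ξ = 0.275 × 840 = 231 mol/h
Reaction term: ξ·ΔH°_rxn = 231 × -138 = -31878 kJ/h
Sensible, feed 33.9→25 °C: -1639.5 kJ/h
Outlet flows (mol/h): A 609, B 609, C 231
Sensible, products 25→53.8 °C: 5376.5 kJ/h
Q = ΔH = -28141 kJ/h = -7.8169 kW
Heat removed = 7816.9 W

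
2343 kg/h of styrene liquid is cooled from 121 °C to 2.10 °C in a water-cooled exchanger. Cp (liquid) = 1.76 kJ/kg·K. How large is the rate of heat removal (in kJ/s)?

Q_c = 136 kJ/s

Q = ṁ·Cp·ΔT = 2343 × 1.76 × (2.10 − 121) = -490310 kJ/h
Converting: 490310 / 3600 s = 136.2 kW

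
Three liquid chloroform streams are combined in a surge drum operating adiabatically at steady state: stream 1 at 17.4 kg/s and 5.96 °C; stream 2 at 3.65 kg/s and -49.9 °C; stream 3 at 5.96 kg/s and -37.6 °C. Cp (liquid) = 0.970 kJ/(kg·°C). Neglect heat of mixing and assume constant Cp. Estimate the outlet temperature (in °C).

Energy balance with Q = 0: Σ ṁᵢCp,ᵢ(T_out − Tᵢ) = 0
T_out = Σ ṁᵢCp,ᵢTᵢ / Σ ṁᵢCp,ᵢ
      = -293.45 / 26.2 = -11.201 °C

T_out = -11.2 °C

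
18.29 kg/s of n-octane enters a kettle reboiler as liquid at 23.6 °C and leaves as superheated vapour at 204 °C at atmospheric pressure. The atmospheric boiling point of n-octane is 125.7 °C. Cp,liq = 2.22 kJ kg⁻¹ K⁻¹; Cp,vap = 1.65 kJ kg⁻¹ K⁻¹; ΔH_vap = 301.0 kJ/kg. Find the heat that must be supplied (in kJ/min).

liquid 23.6→125.7 °C: 226.66 kJ/kg
vaporisation at 125.7 °C: 301 kJ/kg
vapour 125.7→204 °C: 129.19 kJ/kg
Δh = 226.66 + 301 + 129.19 = 656.86 kJ/kg
Q = ṁ·Δh = 18.29 kg/s × 656.86 kJ/kg = 12014 kJ/s
|Q| = 12014 kW = 720830 kJ/min

Q = 721000 kJ/min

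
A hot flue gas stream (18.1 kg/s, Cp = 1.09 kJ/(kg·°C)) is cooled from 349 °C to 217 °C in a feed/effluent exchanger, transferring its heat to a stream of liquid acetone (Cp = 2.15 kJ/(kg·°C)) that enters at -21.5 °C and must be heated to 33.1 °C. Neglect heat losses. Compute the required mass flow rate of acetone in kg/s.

ṁ_c = 22.2 kg/s

Heat released by hot stream: Q = 18.1 × 1.09 × (349 − 217) = 2604.2 kJ/s
Energy balance on cold side (adiabatic exchanger): Q = ṁ_c·Cp_c·(T_c,out − T_c,in)
ṁ_c = 2604.2 / [2.15 × (33.1 − -21.5)] = 22.184 kg/s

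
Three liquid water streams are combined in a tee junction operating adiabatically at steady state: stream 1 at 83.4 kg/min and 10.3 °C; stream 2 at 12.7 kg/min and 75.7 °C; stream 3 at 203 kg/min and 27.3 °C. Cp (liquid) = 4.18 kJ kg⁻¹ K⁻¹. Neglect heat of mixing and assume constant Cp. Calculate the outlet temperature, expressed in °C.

T_out = 24.6 °C

Energy balance with Q = 0: Σ ṁᵢCp,ᵢ(T_out − Tᵢ) = 0
T_out = Σ ṁᵢCp,ᵢTᵢ / Σ ṁᵢCp,ᵢ
      = 30774 / 1250.2 = 24.615 °C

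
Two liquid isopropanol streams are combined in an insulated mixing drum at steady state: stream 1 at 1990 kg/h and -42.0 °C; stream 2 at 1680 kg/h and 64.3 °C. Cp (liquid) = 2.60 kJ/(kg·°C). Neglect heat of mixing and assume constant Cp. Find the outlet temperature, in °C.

T_out = 6.66 °C

Adiabatic, steady state ⇒ Σ ṁᵢCp,ᵢ(T_out − Tᵢ) = 0
T_out = Σ ṁᵢCp,ᵢTᵢ / Σ ṁᵢCp,ᵢ
      = 63554 / 9542 = 6.6605 °C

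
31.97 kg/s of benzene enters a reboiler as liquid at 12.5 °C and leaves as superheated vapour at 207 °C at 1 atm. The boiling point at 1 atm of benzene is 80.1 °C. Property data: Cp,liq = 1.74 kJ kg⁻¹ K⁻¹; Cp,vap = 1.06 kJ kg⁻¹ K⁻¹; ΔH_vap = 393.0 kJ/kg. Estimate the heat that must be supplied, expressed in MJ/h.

Q = 74300 MJ/h

liquid 12.5→80.1 °C: 117.62 kJ/kg
vaporisation at 80.1 °C: 393 kJ/kg
vapour 80.1→207 °C: 134.51 kJ/kg
Δh = 117.62 + 393 + 134.51 = 645.14 kJ/kg
Q = ṁ·Δh = 31.97 kg/s × 645.14 kJ/kg = 20625 kJ/s
|Q| = 20625 kW = 74250 MJ/h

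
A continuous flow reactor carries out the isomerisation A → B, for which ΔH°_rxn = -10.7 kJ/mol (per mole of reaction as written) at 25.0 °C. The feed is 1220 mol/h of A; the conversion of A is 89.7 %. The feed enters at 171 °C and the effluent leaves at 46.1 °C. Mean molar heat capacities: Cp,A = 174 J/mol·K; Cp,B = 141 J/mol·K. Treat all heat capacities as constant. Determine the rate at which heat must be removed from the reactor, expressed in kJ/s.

Extent of reaction ξ = 0.897 × 1220 = 1094.3 mol/h
Reaction term: ξ·ΔH°_rxn = 1094.3 × -10.7 = -11709 kJ/h
Sensible, feed 171→25 °C: -30993 kJ/h
Outlet flows (mol/h): A 125.66, B 1094.3
Sensible, products 25→46.1 °C: 3717.1 kJ/h
Q = ΔH = -38985 kJ/h = -10.829 kW
Heat removed = 10.829 kJ/s

Q_out = 10.8 kJ/s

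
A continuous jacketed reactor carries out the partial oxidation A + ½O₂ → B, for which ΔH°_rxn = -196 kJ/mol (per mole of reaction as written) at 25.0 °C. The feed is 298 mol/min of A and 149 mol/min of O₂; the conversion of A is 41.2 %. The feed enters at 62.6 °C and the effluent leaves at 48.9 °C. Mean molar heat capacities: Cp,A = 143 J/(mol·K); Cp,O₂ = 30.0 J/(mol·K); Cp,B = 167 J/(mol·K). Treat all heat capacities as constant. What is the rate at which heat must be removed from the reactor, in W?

Extent of reaction ξ = 0.412 × 298 = 122.78 mol/min
Reaction term: ξ·ΔH°_rxn = 122.78 × -196 = -24064 kJ/min
Sensible, feed 62.6→25 °C: -1770.4 kJ/min
Outlet flows (mol/min): A 175.22, O₂ 87.612, B 122.78
Sensible, products 25→48.9 °C: 1151.7 kJ/min
Q = ΔH = -24683 kJ/min = -411.38 kW
Heat removed = 411380 W

Q_out = 411000 W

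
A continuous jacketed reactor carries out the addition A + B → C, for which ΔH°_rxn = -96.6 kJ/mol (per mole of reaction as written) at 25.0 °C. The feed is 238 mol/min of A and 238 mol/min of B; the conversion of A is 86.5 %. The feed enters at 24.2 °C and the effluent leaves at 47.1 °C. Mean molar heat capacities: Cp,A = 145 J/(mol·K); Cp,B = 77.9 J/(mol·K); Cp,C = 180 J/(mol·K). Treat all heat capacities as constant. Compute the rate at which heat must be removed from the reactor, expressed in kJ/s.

Q_out = 314 kJ/s

Extent of reaction ξ = 0.865 × 238 = 205.87 mol/min
Reaction term: ξ·ΔH°_rxn = 205.87 × -96.6 = -19887 kJ/min
Sensible, feed 24.2→25 °C: 42.44 kJ/min
Outlet flows (mol/min): A 32.13, B 32.13, C 205.87
Sensible, products 25→47.1 °C: 977.23 kJ/min
Q = ΔH = -18867 kJ/min = -314.46 kW
Heat removed = 314.46 kJ/s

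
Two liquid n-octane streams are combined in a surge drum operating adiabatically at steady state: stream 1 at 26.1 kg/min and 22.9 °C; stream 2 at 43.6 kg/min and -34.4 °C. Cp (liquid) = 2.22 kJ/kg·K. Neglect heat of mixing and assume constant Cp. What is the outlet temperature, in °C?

Energy balance with Q = 0: Σ ṁᵢCp,ᵢ(T_out − Tᵢ) = 0
Σ ṁᵢCp,ᵢTᵢ = 26.1×2.22×22.9 + 43.6×2.22×-34.4 = -2002.8
Σ ṁᵢCp,ᵢ = 26.1×2.22 + 43.6×2.22 = 154.73
T_out = -2002.8 / 154.73 = -12.943 °C

T_out = -12.9 °C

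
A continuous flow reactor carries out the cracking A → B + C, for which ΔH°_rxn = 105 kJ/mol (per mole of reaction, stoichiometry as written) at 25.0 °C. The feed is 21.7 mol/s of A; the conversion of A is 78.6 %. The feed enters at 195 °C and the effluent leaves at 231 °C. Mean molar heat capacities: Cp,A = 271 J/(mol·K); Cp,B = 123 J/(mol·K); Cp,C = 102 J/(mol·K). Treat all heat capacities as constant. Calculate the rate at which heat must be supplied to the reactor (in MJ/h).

Extent of reaction ξ = 0.786 × 21.7 = 17.056 mol/s
Reaction term: ξ·ΔH°_rxn = 17.056 × 105 = 1790.9 kJ/s
Sensible, feed 195→25 °C: -999.72 kJ/s
Outlet flows (mol/s): A 4.6438, B 17.056, C 17.056
Sensible, products 25→231 °C: 1049.8 kJ/s
Q = ΔH = 1841 kJ/s = 1841 kW
Heat supplied = 6627.5 MJ/h

Q_in = 6630 MJ/h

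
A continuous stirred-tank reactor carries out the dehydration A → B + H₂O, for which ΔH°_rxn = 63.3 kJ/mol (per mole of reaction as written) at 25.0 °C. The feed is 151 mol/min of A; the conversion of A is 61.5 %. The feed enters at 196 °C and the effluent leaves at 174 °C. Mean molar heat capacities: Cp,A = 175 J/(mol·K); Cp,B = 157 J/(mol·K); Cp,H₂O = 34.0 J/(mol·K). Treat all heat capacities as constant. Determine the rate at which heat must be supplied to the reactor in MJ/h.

Q_in = 331 MJ/h

Extent of reaction ξ = 0.615 × 151 = 92.865 mol/min
Reaction term: ξ·ΔH°_rxn = 92.865 × 63.3 = 5878.4 kJ/min
Sensible, feed 196→25 °C: -4518.7 kJ/min
Outlet flows (mol/min): A 58.135, B 92.865, H₂O 92.865
Sensible, products 25→174 °C: 4158.7 kJ/min
Q = ΔH = 5518.4 kJ/min = 91.973 kW
Heat supplied = 331.1 MJ/h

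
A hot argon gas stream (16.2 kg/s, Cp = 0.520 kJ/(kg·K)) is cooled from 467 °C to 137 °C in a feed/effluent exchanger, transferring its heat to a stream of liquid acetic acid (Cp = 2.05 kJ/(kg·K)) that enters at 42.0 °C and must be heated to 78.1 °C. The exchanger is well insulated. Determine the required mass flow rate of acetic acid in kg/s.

Heat released by hot stream: Q = 16.2 × 0.520 × (467 − 137) = 2779.9 kJ/s
Energy balance on cold side (adiabatic exchanger): Q = ṁ_c·Cp_c·(T_c,out − T_c,in)
ṁ_c = 2779.9 / [2.05 × (78.1 − 42.0)] = 37.564 kg/s

ṁ_c = 37.6 kg/s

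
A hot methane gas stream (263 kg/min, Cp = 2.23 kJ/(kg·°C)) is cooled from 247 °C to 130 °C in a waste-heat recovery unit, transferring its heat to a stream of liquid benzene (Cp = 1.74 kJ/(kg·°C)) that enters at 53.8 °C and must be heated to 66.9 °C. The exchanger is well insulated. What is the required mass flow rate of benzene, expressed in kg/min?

Heat released by hot stream: Q = 263 × 2.23 × (247 − 130) = 68619 kJ/min
Energy balance on cold side (adiabatic exchanger): Q = ṁ_c·Cp_c·(T_c,out − T_c,in)
ṁ_c = 68619 / [1.74 × (66.9 − 53.8)] = 3010.4 kg/min

ṁ_c = 3010 kg/min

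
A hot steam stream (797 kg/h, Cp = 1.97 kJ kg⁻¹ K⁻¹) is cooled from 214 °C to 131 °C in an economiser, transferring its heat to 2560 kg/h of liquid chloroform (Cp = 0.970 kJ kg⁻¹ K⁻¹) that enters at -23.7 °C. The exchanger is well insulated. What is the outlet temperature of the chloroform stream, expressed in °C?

T_c,out = 28.8 °C

Heat released by hot stream: Q = 797 × 1.97 × (214 − 131) = 130320 kJ/h
Energy balance on cold side (adiabatic exchanger): Q = ṁ_c·Cp_c·(T_c,out − T_c,in)
T_c,out = -23.7 + 130320/(2560 × 0.970) = 28.78 °C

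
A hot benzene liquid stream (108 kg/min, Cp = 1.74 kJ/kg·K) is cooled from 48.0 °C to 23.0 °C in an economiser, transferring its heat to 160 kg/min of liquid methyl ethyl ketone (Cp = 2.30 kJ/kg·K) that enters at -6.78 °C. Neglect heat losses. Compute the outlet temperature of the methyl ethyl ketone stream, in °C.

Heat released by hot stream: Q = 108 × 1.74 × (48.0 − 23.0) = 4698 kJ/min
Energy balance on cold side (adiabatic exchanger): Q = ṁ_c·Cp_c·(T_c,out − T_c,in)
T_c,out = -6.78 + 4698/(160 × 2.30) = 5.9863 °C

T_c,out = 5.99 °C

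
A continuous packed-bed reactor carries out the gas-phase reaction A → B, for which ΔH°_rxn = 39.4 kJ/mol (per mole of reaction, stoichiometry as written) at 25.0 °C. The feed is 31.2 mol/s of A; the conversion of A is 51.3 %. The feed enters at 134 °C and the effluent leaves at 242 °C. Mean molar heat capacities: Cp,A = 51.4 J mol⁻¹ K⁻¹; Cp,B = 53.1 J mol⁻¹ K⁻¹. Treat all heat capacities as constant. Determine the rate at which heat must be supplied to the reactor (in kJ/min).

Q_in = 48600 kJ/min

Extent of reaction ξ = 0.513 × 31.2 = 16.006 mol/s
Reaction term: ξ·ΔH°_rxn = 16.006 × 39.4 = 630.62 kJ/s
Sensible, feed 134→25 °C: -174.8 kJ/s
Outlet flows (mol/s): A 15.194, B 16.006
Sensible, products 25→242 °C: 353.9 kJ/s
Q = ΔH = 809.72 kJ/s = 809.72 kW
Heat supplied = 48583 kJ/min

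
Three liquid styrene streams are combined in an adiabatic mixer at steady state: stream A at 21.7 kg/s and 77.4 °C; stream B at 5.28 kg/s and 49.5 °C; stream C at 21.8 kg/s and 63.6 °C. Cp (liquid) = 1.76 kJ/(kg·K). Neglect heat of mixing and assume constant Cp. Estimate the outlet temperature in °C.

T_out = 68.2 °C

No heat crosses the boundary, so H_out = H_in.
Σ ṁᵢCp,ᵢTᵢ = 21.7×1.76×77.4 + 5.28×1.76×49.5 + 21.8×1.76×63.6 = 5856.3
Σ ṁᵢCp,ᵢ = 21.7×1.76 + 5.28×1.76 + 21.8×1.76 = 85.853
T_out = 5856.3 / 85.853 = 68.213 °C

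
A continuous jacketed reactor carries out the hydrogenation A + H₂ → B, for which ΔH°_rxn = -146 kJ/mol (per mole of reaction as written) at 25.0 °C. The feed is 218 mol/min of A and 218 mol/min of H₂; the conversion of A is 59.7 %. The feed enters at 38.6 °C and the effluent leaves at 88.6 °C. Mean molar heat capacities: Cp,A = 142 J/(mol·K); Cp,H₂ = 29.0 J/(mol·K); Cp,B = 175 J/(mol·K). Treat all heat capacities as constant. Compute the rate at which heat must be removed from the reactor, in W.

Q_out = 285000 W

Extent of reaction ξ = 0.597 × 218 = 130.15 mol/min
Reaction term: ξ·ΔH°_rxn = 130.15 × -146 = -19001 kJ/min
Sensible, feed 38.6→25 °C: -506.98 kJ/min
Outlet flows (mol/min): A 87.854, H₂ 87.854, B 130.15
Sensible, products 25→88.6 °C: 2404 kJ/min
Q = ΔH = -17104 kJ/min = -285.07 kW
Heat removed = 285070 W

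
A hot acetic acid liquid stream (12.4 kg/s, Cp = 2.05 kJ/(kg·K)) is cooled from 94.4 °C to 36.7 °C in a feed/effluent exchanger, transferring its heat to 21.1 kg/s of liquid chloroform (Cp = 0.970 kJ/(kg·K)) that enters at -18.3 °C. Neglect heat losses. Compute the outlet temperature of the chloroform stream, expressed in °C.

T_c,out = 53.4 °C

Heat released by hot stream: Q = 12.4 × 2.05 × (94.4 − 36.7) = 1466.7 kJ/s
Energy balance on cold side (adiabatic exchanger): Q = ṁ_c·Cp_c·(T_c,out − T_c,in)
T_c,out = -18.3 + 1466.7/(21.1 × 0.970) = 53.363 °C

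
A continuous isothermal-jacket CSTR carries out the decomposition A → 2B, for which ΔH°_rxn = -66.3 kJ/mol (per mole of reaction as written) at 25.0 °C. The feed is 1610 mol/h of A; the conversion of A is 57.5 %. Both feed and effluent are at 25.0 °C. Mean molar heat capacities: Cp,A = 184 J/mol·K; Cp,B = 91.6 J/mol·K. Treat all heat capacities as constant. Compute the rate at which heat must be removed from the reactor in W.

Q_out = 17000 W

Extent of reaction ξ = 0.575 × 1610 = 925.75 mol/h
Reaction term: ξ·ΔH°_rxn = 925.75 × -66.3 = -61377 kJ/h
Q = ΔH = -61377 kJ/h = -17.049 kW
Heat removed = 17049 W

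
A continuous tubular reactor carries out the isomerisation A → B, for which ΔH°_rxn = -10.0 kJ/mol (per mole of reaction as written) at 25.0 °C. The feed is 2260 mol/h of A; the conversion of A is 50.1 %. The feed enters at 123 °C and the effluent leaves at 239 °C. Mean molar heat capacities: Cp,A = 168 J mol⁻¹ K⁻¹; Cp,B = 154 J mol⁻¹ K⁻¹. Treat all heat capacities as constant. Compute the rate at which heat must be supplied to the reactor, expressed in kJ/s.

Q_in = 8.15 kJ/s

Extent of reaction ξ = 0.501 × 2260 = 1132.3 mol/h
Reaction term: ξ·ΔH°_rxn = 1132.3 × -10.0 = -11323 kJ/h
Sensible, feed 123→25 °C: -37209 kJ/h
Outlet flows (mol/h): A 1127.7, B 1132.3
Sensible, products 25→239 °C: 77859 kJ/h
Q = ΔH = 29328 kJ/h = 8.1467 kW
Heat supplied = 8.1467 kJ/s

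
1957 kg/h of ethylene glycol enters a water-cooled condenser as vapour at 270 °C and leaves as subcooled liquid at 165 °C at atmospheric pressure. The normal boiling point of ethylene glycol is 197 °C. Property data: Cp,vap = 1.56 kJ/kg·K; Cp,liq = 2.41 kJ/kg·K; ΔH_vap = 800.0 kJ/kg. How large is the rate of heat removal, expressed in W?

vapour 270→197 °C: -113.88 kJ/kg
condensation at 197 °C: -800 kJ/kg
liquid 197→165 °C: -77.12 kJ/kg
Δh = -113.88 + -800 + -77.12 = -991 kJ/kg
Q = ṁ·Δh = 1957 kg/h × -991 kJ/kg = -1.9394e+06 kJ/h
|Q| = 538.72 kW = 538720 W

Q_c = 539000 W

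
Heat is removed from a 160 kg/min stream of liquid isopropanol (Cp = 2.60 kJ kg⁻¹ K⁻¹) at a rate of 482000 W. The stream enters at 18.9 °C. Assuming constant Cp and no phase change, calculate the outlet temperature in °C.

Q = 482000 W = 28920 kJ/min
ΔT = Q/(ṁ·Cp) = 28920/(160×2.60) = 69.519 K
T_out = 18.9 − 69.519 = -50.619 °C

T_out = -50.6 °C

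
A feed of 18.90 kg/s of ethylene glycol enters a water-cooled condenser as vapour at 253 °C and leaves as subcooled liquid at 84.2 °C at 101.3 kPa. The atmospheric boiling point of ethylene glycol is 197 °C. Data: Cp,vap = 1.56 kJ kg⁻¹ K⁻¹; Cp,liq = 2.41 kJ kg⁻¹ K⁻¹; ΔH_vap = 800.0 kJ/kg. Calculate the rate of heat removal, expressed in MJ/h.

Q_c = 78900 MJ/h

vapour 253→197 °C: -87.36 kJ/kg
condensation at 197 °C: -800 kJ/kg
liquid 197→84.2 °C: -271.85 kJ/kg
Δh = -87.36 + -800 + -271.85 = -1159.2 kJ/kg
Q = ṁ·Δh = 18.90 kg/s × -1159.2 kJ/kg = -21909 kJ/s
|Q| = 21909 kW = 78873 MJ/h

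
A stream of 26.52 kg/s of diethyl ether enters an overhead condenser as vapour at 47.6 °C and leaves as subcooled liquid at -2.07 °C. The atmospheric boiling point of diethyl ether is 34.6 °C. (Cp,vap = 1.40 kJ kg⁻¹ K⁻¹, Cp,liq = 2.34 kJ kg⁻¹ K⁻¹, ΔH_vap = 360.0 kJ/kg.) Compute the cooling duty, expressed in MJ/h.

Q_c = 44300 MJ/h

vapour 47.6→34.6 °C: -18.2 kJ/kg
condensation at 34.6 °C: -360 kJ/kg
liquid 34.6→-2.07 °C: -85.808 kJ/kg
Δh = -18.2 + -360 + -85.808 = -464.01 kJ/kg
Q = ṁ·Δh = 26.52 kg/s × -464.01 kJ/kg = -12305 kJ/s
|Q| = 12305 kW = 44300 MJ/h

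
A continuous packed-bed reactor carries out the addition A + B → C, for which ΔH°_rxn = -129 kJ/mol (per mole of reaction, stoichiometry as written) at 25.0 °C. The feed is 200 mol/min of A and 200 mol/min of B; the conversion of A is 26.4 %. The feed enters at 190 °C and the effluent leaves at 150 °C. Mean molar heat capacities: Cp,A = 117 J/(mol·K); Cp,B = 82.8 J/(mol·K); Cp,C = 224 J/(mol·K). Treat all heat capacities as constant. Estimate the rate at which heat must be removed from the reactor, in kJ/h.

Q_out = 495000 kJ/h

Extent of reaction ξ = 0.264 × 200 = 52.8 mol/min
Reaction term: ξ·ΔH°_rxn = 52.8 × -129 = -6811.2 kJ/min
Sensible, feed 190→25 °C: -6593.4 kJ/min
Outlet flows (mol/min): A 147.2, B 147.2, C 52.8
Sensible, products 25→150 °C: 5154.7 kJ/min
Q = ΔH = -8249.9 kJ/min = -137.5 kW
Heat removed = 494990 kJ/h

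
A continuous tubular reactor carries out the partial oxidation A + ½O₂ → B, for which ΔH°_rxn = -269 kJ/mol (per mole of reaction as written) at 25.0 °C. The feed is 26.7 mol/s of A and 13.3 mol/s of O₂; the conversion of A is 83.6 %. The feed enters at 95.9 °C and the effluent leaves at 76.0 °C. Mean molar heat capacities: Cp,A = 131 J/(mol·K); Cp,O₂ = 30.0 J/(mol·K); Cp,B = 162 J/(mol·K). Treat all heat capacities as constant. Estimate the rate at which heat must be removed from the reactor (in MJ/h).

Extent of reaction ξ = 0.836 × 26.7 = 22.321 mol/s
Reaction term: ξ·ΔH°_rxn = 22.321 × -269 = -6004.4 kJ/s
Sensible, feed 95.9→25 °C: -276.28 kJ/s
Outlet flows (mol/s): A 4.3788, O₂ 2.1394, B 22.321
Sensible, products 25→76.0 °C: 216.95 kJ/s
Q = ΔH = -6063.7 kJ/s = -6063.7 kW
Heat removed = 21829 MJ/h

Q_out = 21800 MJ/h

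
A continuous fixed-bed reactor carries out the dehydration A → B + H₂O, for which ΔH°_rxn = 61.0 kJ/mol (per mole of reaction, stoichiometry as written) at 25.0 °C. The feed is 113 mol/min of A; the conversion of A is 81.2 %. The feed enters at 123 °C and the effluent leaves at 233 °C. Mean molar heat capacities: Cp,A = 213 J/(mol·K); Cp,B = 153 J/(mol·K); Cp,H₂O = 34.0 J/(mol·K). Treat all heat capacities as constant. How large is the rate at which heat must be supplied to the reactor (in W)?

Extent of reaction ξ = 0.812 × 113 = 91.756 mol/min
Reaction term: ξ·ΔH°_rxn = 91.756 × 61.0 = 5597.1 kJ/min
Sensible, feed 123→25 °C: -2358.8 kJ/min
Outlet flows (mol/min): A 21.244, B 91.756, H₂O 91.756
Sensible, products 25→233 °C: 4510.1 kJ/min
Q = ΔH = 7748.5 kJ/min = 129.14 kW
Heat supplied = 129140 W

Q_in = 129000 W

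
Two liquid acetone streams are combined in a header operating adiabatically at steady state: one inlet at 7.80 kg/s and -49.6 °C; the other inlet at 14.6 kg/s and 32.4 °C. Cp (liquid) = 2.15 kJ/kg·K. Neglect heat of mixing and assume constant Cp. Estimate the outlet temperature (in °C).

T_out = 3.85 °C

Adiabatic, steady state ⇒ Σ ṁᵢCp,ᵢ(T_out − Tᵢ) = 0
Σ ṁᵢCp,ᵢTᵢ = 7.80×2.15×-49.6 + 14.6×2.15×32.4 = 185.24
Σ ṁᵢCp,ᵢ = 7.80×2.15 + 14.6×2.15 = 48.16
T_out = 185.24 / 48.16 = 3.8464 °C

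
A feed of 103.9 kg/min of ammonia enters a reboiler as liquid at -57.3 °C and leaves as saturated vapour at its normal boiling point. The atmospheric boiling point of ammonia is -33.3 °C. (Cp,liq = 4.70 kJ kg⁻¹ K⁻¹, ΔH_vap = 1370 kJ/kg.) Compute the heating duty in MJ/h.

Q = 9240 MJ/h

liquid -57.3→-33.3 °C: 112.8 kJ/kg
vaporisation at -33.3 °C: 1370 kJ/kg
Δh = 112.8 + 1370 = 1482.8 kJ/kg
Q = ṁ·Δh = 103.9 kg/min × 1482.8 kJ/kg = 154060 kJ/min
|Q| = 2567.7 kW = 9243.8 MJ/h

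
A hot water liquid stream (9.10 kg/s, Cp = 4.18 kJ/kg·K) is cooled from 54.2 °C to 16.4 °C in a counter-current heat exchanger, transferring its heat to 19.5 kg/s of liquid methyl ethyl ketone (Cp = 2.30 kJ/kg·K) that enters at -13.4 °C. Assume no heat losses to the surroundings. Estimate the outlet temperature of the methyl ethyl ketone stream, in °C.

T_c,out = 18.7 °C

Heat released by hot stream: Q = 9.10 × 4.18 × (54.2 − 16.4) = 1437.8 kJ/s
Energy balance on cold side (adiabatic exchanger): Q = ṁ_c·Cp_c·(T_c,out − T_c,in)
T_c,out = -13.4 + 1437.8/(19.5 × 2.30) = 18.659 °C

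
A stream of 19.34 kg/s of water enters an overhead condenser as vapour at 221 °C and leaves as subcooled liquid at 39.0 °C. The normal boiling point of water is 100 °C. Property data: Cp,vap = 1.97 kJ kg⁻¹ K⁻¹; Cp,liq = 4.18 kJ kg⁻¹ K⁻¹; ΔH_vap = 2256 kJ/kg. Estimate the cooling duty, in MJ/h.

Q_c = 191000 MJ/h

vapour 221→100 °C: -238.37 kJ/kg
condensation at 100 °C: -2256 kJ/kg
liquid 100→39.0 °C: -254.98 kJ/kg
Δh = -238.37 + -2256 + -254.98 = -2749.3 kJ/kg
Q = ṁ·Δh = 19.34 kg/s × -2749.3 kJ/kg = -53172 kJ/s
|Q| = 53172 kW = 191420 MJ/h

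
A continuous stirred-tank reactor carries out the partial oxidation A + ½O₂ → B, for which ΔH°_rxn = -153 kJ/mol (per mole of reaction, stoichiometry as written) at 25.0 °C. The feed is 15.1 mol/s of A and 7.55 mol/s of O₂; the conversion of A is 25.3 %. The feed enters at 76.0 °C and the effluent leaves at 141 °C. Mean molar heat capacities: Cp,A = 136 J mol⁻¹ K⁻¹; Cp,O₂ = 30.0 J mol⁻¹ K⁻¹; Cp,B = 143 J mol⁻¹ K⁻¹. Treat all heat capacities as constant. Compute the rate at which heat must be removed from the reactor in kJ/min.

Q_out = 26400 kJ/min

Extent of reaction ξ = 0.253 × 15.1 = 3.8203 mol/s
Reaction term: ξ·ΔH°_rxn = 3.8203 × -153 = -584.51 kJ/s
Sensible, feed 76.0→25 °C: -116.29 kJ/s
Outlet flows (mol/s): A 11.28, O₂ 5.6399, B 3.8203
Sensible, products 25→141 °C: 260.95 kJ/s
Q = ΔH = -439.84 kJ/s = -439.84 kW
Heat removed = 26391 kJ/min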